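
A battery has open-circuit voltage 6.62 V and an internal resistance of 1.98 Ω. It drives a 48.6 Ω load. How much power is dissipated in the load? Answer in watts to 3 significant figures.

0.833 W

With r and R in series, I = ε/(r+R); the load dissipates I²R.
I = ε / (r + R) = 6.62 / (1.98 + 48.6) = 0.1309 A
P_load = I² R = (0.1309)² × 48.6 = 0.8325 W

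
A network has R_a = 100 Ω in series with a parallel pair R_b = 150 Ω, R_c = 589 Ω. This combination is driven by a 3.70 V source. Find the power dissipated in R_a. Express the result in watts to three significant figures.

0.0284 W

Collapse R_b‖R_c to a single equivalent, reducing the network to two series elements.
R_p = (150×589)/(150+589) = 119.6 Ω
R_total = 100 + 119.6 = 219.6 Ω
I = V / R_total = 3.70 / 219.6 = 0.01685 A
All the current flows through R_a; use P = I²R.
P_R_a = (0.01685)² × 100 = 0.02840 W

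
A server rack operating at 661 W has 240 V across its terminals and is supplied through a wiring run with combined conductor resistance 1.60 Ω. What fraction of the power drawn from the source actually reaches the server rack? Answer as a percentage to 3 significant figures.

I = P / V = 661 / 240 = 2.754 A through the wiring run.
P_line = I² R_line = (2.754)² × 1.60 = 12.14 W
P_source = P_load + P_line = 661.0 + 12.14 = 673.1 W
η = P_load / P_source = 661.0 / 673.1 = 0.9820

98.2 %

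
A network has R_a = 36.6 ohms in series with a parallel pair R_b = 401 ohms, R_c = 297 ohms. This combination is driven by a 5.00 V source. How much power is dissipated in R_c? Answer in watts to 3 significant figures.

First combine the parallel branches into one equivalent R_p, then R_a + R_p is a series pair.
R_p = (401×297)/(401+297) = 170.6 Ω
R_total = 36.6 + 170.6 = 207.2 Ω
I = V / R_total = 5.00 / 207.2 = 0.02413 A
Voltage across the parallel pair: V_p = I × R_p = 0.02413 × 170.6 = 4.117 V
R_c is across V_p, so use P = V²/R for that branch.
P_R_c = (4.117)² / 297 = 0.05707 W

0.0571 W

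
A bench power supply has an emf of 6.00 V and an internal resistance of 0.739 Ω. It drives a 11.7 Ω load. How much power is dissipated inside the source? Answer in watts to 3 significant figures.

The internal resistance carries the same current as the load; P_int = I²r.
I = ε / (r + R) = 6.00 / (0.739 + 11.7) = 0.4824 A
P_int = I² r = (0.4824)² × 0.739 = 0.1719 W

0.172 W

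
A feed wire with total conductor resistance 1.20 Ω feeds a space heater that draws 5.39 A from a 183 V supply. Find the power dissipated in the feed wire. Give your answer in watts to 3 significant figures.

The feed wire is a series resistance carrying the load current; its dissipation is I²R_line.
The feed wire carries the full 5.39 A.
P_line = I² R_line = (5.390)² × 1.20 = 34.86 W

34.9 W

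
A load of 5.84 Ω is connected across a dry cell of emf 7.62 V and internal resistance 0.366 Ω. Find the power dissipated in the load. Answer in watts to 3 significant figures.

8.80 W

The internal resistance and the load are in series, so the same I flows through both; get I from ε/(r+R), then I²R for the load.
I = ε / (r + R) = 7.62 / (0.366 + 5.84) = 1.228 A
P_load = I² R = (1.228)² × 5.84 = 8.804 W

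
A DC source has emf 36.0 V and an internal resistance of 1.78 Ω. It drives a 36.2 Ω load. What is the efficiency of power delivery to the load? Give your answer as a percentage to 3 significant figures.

The source delivers εI, of which I²R reaches the load and I²r is lost; since I is common, η = R/(R+r).
η = R / (R + r) = 36.2 / (36.2 + 1.78) = 0.9531

95.3 %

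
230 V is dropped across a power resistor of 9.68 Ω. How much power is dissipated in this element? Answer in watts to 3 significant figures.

5460 W

V and R are stated; P = V²/R avoids computing the current.
P = (230 V)² / 9.68 Ω = 5465 W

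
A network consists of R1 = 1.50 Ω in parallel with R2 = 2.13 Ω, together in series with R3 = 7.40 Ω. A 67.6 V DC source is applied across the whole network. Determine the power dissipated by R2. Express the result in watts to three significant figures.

24.2 W

Combine R1 and R2 into their parallel equivalent first, reducing the network to two series resistors.
R_p = (1.50×2.13)/(1.50+2.13) = 0.8802 Ω
R_total = R_p + 7.40 = 0.8802 + 7.40 = 8.280 Ω
I = V / R_total = 67.6 / 8.280 = 8.164 A
Voltage across the parallel pair: V_p = I × R_p = 8.164 × 0.8802 = 7.186 V
Use P = V²/R for R2 with V = V_p.
P_R2 = (7.186)² / 2.13 = 24.24 W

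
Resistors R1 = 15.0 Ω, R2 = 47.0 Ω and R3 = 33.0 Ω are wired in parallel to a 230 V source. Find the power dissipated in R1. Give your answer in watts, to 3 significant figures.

R1 sits directly across the source, so P = V²/R with V = 230 V.
P_R1 = V² / R1 = (230)² / 15.0 Ω = 3527 W

3530 W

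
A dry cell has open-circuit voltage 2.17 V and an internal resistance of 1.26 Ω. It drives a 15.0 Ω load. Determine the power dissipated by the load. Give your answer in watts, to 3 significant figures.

0.267 W

Load and internal resistance form a series loop — compute the loop current, then the load power via I²R.
I = ε / (r + R) = 2.17 / (1.26 + 15.0) = 0.1335 A
P_load = I² R = (0.1335)² × 15.0 = 0.2672 W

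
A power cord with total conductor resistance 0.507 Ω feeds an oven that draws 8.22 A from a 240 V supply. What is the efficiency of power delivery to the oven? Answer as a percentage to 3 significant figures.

98.3 %

The power cord carries the full 8.22 A.
P_line = I² R_line = (8.220)² × 0.507 = 34.26 W
P_source = V I = 240 × 8.220 = 1973 W; P_load = 1939 W
η = P_load / P_source = 1939 / 1973 = 0.9826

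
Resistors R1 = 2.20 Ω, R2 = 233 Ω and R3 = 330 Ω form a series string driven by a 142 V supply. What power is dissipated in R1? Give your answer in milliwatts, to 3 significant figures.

In a series string the same current flows through every resistor — find that current, then P = I²R for the one we want.
R_total = 2.20 + 233 + 330 = 565.2 Ω
I = V / R_total = 142 / 565.2 = 0.2512 A
P_R1 = I² × R1 = (0.2512)² × 2.20 = 0.1389 W

139 mW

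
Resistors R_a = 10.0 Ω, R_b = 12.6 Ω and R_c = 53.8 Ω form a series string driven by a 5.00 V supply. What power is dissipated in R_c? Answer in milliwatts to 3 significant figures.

Since the resistors are in series they all carry the loop current I = V/R_total; the power in any one is I²R.
R_total = 10.0 + 12.6 + 53.8 = 76.40 Ω
I = V / R_total = 5.00 / 76.40 = 0.06545 A
P_R_c = I² × R_c = (0.06545)² × 53.8 = 0.2304 W

230 mW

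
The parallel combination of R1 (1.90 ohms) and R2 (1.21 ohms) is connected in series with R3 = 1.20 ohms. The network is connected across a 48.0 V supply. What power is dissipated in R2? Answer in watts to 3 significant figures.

277 W

Combine R1 and R2 into their parallel equivalent first, reducing the network to two series resistors.
R_p = (1.90×1.21)/(1.90+1.21) = 0.7392 Ω
R_total = R_p + 1.20 = 0.7392 + 1.20 = 1.939 Ω
I = V / R_total = 48.0 / 1.939 = 24.75 A
Voltage across the parallel pair: V_p = I × R_p = 24.75 × 0.7392 = 18.30 V
R2 has V_p across it, so P = V_p²/R2.
P_R2 = (18.30)² / 1.21 = 276.7 W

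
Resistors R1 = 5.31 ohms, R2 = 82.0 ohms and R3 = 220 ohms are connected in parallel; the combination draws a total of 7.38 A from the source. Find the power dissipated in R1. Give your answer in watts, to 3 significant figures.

244 W

The branches share the same voltage, but only the total current is given — find V from the equivalent resistance first.
1/R_eq = 1/5.31 + 1/82.0 + 1/220 ⇒ R_eq = 4.877 Ω
V = I_total × R_eq = 7.380 × 4.877 = 35.99 V
P_R1 = V² / R1 = (35.99)² / 5.31 = 243.9 W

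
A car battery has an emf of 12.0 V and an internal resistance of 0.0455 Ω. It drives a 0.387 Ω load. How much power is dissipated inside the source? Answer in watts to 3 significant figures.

35.0 W

r is in series with the load, so it carries the full circuit current — the loss in it is I²r.
I = ε / (r + R) = 12.0 / (0.0455 + 0.387) = 27.75 A
P_int = I² r = (27.75)² × 0.0455 = 35.03 W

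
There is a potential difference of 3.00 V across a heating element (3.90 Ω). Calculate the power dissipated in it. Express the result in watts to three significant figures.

2.31 W

With V across and R both known, P = V²/R gives the dissipation directly.
P = (3.00 V)² / 3.90 Ω = 2.308 W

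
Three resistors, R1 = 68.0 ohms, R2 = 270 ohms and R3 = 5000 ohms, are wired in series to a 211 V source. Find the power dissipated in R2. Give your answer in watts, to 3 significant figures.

The current is common to all series resistors; compute it, then apply P = I²R for the target.
R_total = 68.0 + 270 + 5000 = 5338 Ω
I = V / R_total = 211 / 5338 = 0.03953 A
P_R2 = I² × R2 = (0.03953)² × 270 = 0.4219 W

0.422 W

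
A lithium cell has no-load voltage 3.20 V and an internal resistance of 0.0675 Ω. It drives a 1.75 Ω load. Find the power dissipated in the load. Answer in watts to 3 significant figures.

5.42 W

The internal resistance and the load are in series, so the same I flows through both; get I from ε/(r+R), then I²R for the load.
I = ε / (r + R) = 3.20 / (0.0675 + 1.75) = 1.761 A
P_load = I² R = (1.761)² × 1.75 = 5.425 W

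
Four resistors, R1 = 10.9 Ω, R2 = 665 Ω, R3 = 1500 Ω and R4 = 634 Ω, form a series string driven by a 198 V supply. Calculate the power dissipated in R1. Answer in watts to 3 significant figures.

0.0541 W

The current is common to all series resistors; compute it, then apply P = I²R for the target.
R_total = 10.9 + 665 + 1500 + 634 = 2810 Ω
I = V / R_total = 198 / 2810 = 0.07047 A
P_R1 = I² × R1 = (0.07047)² × 10.9 = 0.05412 W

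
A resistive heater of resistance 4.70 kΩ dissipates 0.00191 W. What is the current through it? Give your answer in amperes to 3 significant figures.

0.000637 A

From P = V I = I²R = V²/R, with the two given quantities we get I = √(P / R).
I = √(0.00191 / 4700) = 0.0006375 A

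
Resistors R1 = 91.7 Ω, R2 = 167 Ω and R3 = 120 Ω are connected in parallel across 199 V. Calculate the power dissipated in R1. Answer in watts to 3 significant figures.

432 W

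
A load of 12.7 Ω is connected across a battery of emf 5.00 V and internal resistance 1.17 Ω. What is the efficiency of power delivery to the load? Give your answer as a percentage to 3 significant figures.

91.6 %

Both r and R carry the same current, so the power split is just the resistance split: η = R/(R+r).
η = R / (R + r) = 12.7 / (12.7 + 1.17) = 0.9156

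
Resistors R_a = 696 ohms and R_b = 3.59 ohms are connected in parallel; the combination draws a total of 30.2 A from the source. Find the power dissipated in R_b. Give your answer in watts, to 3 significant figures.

We need the common branch voltage; get it from I_total × R_eq, then P = V²/R for the branch.
1/R_eq = 1/696 + 1/3.59 ⇒ R_eq = 3.572 Ω
V = I_total × R_eq = 30.20 × 3.572 = 107.9 V
P_R_b = V² / R_b = (107.9)² / 3.59 = 3241 W

3240 W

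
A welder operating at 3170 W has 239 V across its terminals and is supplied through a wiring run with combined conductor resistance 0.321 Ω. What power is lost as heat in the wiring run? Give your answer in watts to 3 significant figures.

56.5 W

The wiring run and load are in series, so the same current flows in both; the loss is I²R_line.
I = P / V = 3170 / 239 = 13.26 A through the wiring run.
P_line = I² R_line = (13.26)² × 0.321 = 56.47 W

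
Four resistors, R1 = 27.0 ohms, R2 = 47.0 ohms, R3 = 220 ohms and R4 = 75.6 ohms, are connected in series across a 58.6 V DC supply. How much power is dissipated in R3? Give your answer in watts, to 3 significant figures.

5.53 W

The current is common to all series resistors; compute it, then apply P = I²R for the target.
R_total = 27.0 + 47.0 + 220 + 75.6 = 369.6 Ω
I = V / R_total = 58.6 / 369.6 = 0.1585 A
P_R3 = I² × R3 = (0.1585)² × 220 = 5.530 W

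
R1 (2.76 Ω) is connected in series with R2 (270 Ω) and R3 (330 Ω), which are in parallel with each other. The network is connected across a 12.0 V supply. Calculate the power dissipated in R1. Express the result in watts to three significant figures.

0.0174 W

First combine the parallel branches into one equivalent R_p, then R1 + R_p is a series pair.
R_p = (270×330)/(270+330) = 148.5 Ω
R_total = 2.76 + 148.5 = 151.3 Ω
I = V / R_total = 12.0 / 151.3 = 0.07933 A
R1 is in the main series path, so its power is I²R1.
P_R1 = (0.07933)² × 2.76 = 0.01737 W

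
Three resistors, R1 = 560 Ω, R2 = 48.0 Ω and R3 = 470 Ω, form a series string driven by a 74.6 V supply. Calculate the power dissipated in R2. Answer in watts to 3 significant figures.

Series elements share the same current, so find I first, then use P = I²R.
R_total = 560 + 48.0 + 470 = 1078 Ω
I = V / R_total = 74.6 / 1078 = 0.06920 A
P_R2 = I² × R2 = (0.06920)² × 48.0 = 0.2299 W

0.230 W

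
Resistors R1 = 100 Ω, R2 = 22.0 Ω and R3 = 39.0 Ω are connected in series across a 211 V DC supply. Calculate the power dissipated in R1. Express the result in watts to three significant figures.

172 W

Since the resistors are in series they all carry the loop current I = V/R_total; the power in any one is I²R.
R_total = 100 + 22.0 + 39.0 = 161.0 Ω
I = V / R_total = 211 / 161.0 = 1.311 A
P_R1 = I² × R1 = (1.311)² × 100 = 171.8 W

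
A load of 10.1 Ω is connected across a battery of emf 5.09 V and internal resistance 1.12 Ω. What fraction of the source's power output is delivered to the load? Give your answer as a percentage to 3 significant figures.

Both r and R carry the same current, so the power split is just the resistance split: η = R/(R+r).
η = R / (R + r) = 10.1 / (10.1 + 1.12) = 0.9002

90.0 %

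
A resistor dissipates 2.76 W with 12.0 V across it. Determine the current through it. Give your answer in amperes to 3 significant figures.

0.230 A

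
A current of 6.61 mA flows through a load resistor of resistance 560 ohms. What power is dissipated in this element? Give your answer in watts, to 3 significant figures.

The current through and the resistance of the element are both given; use P = I²R.
P = (0.006610 A)² × 560 Ω = 0.02447 W

0.0245 W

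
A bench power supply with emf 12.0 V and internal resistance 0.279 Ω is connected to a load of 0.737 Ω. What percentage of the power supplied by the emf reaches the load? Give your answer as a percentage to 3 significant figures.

The source delivers εI, of which I²R reaches the load and I²r is lost; since I is common, η = R/(R+r).
η = R / (R + r) = 0.737 / (0.737 + 0.279) = 0.7254

72.5 %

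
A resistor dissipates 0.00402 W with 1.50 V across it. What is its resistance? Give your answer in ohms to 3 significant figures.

The two known quantities fix the third via R = V² / P.
R = (1.50)² / 0.00402 = 559.7 Ω

560 Ω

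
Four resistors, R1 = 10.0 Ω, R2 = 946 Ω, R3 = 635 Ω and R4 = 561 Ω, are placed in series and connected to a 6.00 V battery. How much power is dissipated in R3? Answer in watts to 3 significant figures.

0.00494 W

Every series element carries the same I. Get I from the total resistance, then P = I² × R3.
R_total = 10.0 + 946 + 635 + 561 = 2152 Ω
I = V / R_total = 6.00 / 2152 = 0.002788 A
P_R3 = I² × R3 = (0.002788)² × 635 = 0.004936 W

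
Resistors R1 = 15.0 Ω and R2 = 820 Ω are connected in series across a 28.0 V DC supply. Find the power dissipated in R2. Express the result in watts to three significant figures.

Series elements share the same current, so find I first, then use P = I²R.
R_total = 15.0 + 820 = 835.0 Ω
I = V / R_total = 28.0 / 835.0 = 0.03353 A
P_R2 = I² × R2 = (0.03353)² × 820 = 0.9221 W

0.922 W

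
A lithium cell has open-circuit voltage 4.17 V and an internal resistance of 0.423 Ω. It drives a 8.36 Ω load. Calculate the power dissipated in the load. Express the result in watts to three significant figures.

With r and R in series, I = ε/(r+R); the load dissipates I²R.
I = ε / (r + R) = 4.17 / (0.423 + 8.36) = 0.4748 A
P_load = I² R = (0.4748)² × 8.36 = 1.884 W

1.88 W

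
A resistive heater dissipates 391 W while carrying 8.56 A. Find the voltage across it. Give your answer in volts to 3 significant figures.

The two known quantities fix the third via V = P / I.
V = 391 / 8.560 = 45.68 V

45.7 V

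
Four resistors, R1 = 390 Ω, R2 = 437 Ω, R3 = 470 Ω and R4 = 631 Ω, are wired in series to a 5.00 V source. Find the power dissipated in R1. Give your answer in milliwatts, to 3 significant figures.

2.62 mW

Every series element carries the same I. Get I from the total resistance, then P = I² × R1.
R_total = 390 + 437 + 470 + 631 = 1928 Ω
I = V / R_total = 5.00 / 1928 = 0.002593 A
P_R1 = I² × R1 = (0.002593)² × 390 = 0.002623 W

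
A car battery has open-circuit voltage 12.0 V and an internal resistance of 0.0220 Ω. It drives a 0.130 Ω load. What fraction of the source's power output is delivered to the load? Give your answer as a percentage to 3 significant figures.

Efficiency is P_load / P_total. With a series r and R sharing the same I, P = I²R for each, so η = R/(R+r).
η = R / (R + r) = 0.130 / (0.130 + 0.0220) = 0.8553

85.5 %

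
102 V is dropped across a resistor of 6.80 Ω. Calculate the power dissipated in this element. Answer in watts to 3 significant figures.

1530 W

V and R are stated; P = V²/R avoids computing the current.
P = (102 V)² / 6.80 Ω = 1530 W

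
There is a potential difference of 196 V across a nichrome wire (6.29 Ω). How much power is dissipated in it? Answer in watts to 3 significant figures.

We know the drop across the element and its resistance — P = V²/R, one step.
P = (196 V)² / 6.29 Ω = 6107 W

6110 W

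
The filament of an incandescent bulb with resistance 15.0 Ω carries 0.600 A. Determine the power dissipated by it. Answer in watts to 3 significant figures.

5.40 W

The current through and the resistance of the element are both given; use P = I²R.
P = (0.6000 A)² × 15.0 Ω = 5.400 W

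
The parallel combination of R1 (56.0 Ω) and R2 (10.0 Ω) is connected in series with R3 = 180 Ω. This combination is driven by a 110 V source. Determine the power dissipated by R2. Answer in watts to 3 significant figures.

2.45 W

First find R_p for the parallel pair, then treat R_p + R3 as a series loop.
R_p = (56.0×10.0)/(56.0+10.0) = 8.485 Ω
R_total = R_p + 180 = 8.485 + 180 = 188.5 Ω
I = V / R_total = 110 / 188.5 = 0.5836 A
Voltage across the parallel pair: V_p = I × R_p = 0.5836 × 8.485 = 4.952 V
R2 sits across V_p; its power is V_p²/R.
P_R2 = (4.952)² / 10.0 = 2.452 W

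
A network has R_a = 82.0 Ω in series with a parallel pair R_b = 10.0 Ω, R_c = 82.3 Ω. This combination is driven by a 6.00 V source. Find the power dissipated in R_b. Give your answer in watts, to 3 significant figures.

Replace R_b and R_c with their parallel equivalent so the circuit becomes R_a in series with R_p.
R_p = (10.0×82.3)/(10.0+82.3) = 8.917 Ω
R_total = 82.0 + 8.917 = 90.92 Ω
I = V / R_total = 6.00 / 90.92 = 0.06599 A
Voltage across the parallel pair: V_p = I × R_p = 0.06599 × 8.917 = 0.5884 V
R_b is across V_p, so use P = V²/R for that branch.
P_R_b = (0.5884)² / 10.0 = 0.03463 W

0.0346 W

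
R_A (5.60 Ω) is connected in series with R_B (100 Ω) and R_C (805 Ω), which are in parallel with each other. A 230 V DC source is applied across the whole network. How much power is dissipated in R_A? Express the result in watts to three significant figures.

33.1 W

Replace R_B and R_C with their parallel equivalent so the circuit becomes R_A in series with R_p.
R_p = (100×805)/(100+805) = 88.95 Ω
R_total = 5.60 + 88.95 = 94.55 Ω
I = V / R_total = 230 / 94.55 = 2.433 A
All the current flows through R_A; use P = I²R.
P_R_A = (2.433)² × 5.60 = 33.14 W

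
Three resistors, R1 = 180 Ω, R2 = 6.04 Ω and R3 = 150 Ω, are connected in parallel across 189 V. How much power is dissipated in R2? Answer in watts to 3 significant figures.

5910 W

R2 sits directly across the source, so P = V²/R with V = 189 V.
P_R2 = V² / R2 = (189)² / 6.04 Ω = 5914 W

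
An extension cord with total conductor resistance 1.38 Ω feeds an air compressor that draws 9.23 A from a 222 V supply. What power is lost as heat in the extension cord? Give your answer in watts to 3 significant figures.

118 W

The extension cord and load are in series, so the same current flows in both; the loss is I²R_line.
The extension cord carries the full 9.23 A.
P_line = I² R_line = (9.230)² × 1.38 = 117.6 W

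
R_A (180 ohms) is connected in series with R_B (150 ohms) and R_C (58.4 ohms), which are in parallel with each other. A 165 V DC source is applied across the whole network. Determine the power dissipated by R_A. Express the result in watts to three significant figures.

99.4 W

First combine the parallel branches into one equivalent R_p, then R_A + R_p is a series pair.
R_p = (150×58.4)/(150+58.4) = 42.03 Ω
R_total = 180 + 42.03 = 222.0 Ω
I = V / R_total = 165 / 222.0 = 0.7431 A
R_A is in the main series path, so its power is I²R_A.
P_R_A = (0.7431)² × 180 = 99.40 W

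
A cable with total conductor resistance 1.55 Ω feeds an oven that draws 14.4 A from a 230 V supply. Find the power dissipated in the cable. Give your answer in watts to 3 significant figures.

321 W

Only the current and the line resistance are needed for the I²R loss.
The cable carries the full 14.4 A.
P_line = I² R_line = (14.40)² × 1.55 = 321.4 W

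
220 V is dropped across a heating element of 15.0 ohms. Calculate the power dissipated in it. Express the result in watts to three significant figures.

We know the drop across the element and its resistance — P = V²/R, one step.
P = (220 V)² / 15.0 Ω = 3227 W

3230 W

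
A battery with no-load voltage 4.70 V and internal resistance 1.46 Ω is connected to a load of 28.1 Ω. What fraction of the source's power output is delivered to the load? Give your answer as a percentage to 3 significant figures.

95.1 %

The source delivers εI, of which I²R reaches the load and I²r is lost; since I is common, η = R/(R+r).
η = R / (R + r) = 28.1 / (28.1 + 1.46) = 0.9506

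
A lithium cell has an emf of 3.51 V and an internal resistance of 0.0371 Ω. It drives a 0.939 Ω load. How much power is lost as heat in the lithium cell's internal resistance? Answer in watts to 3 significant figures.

The source's internal resistance is just another series element carrying I; its dissipation is I²r.
I = ε / (r + R) = 3.51 / (0.0371 + 0.939) = 3.596 A
P_int = I² r = (3.596)² × 0.0371 = 0.4797 W

0.480 W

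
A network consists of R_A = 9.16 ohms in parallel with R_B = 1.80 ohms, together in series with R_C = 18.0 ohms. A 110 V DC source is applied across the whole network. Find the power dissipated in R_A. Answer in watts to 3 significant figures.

Reduce the parallel combination to a single R_p; the circuit then becomes R_p in series with the remaining resistor.
R_p = (9.16×1.80)/(9.16+1.80) = 1.504 Ω
R_total = R_p + 18.0 = 1.504 + 18.0 = 19.50 Ω
I = V / R_total = 110 / 19.50 = 5.640 A
Voltage across the parallel pair: V_p = I × R_p = 5.640 × 1.504 = 8.484 V
Use P = V²/R for R_A with V = V_p.
P_R_A = (8.484)² / 9.16 = 7.859 W

7.86 W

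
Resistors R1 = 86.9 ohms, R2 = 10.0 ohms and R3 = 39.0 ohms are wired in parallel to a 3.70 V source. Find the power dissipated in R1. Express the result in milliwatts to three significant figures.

Each parallel branch sees the full supply voltage, so P = V²/R applies directly to the target branch.
P_R1 = V² / R1 = (3.70)² / 86.9 Ω = 0.1575 W

158 mW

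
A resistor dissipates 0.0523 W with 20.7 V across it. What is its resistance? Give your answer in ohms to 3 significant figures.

Inverting the appropriate power form: R = V² / P.
R = (20.7)² / 0.0523 = 8193 Ω

8190 Ω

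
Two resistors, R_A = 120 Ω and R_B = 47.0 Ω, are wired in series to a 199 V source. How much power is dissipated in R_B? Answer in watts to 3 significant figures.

Since the resistors are in series they all carry the loop current I = V/R_total; the power in any one is I²R.
R_total = 120 + 47.0 = 167.0 Ω
I = V / R_total = 199 / 167.0 = 1.192 A
P_R_B = I² × R_B = (1.192)² × 47.0 = 66.74 W

66.7 W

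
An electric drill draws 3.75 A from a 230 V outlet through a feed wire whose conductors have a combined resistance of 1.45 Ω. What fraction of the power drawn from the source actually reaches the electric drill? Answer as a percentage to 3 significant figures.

97.6 %

The feed wire carries the full 3.75 A.
P_line = I² R_line = (3.750)² × 1.45 = 20.39 W
P_source = V I = 230 × 3.750 = 862.5 W; P_load = 842.1 W
η = P_load / P_source = 842.1 / 862.5 = 0.9764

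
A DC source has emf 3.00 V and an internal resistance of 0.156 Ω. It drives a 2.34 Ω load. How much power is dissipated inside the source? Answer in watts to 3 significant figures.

0.225 W

r is in series with the load, so it carries the full circuit current — the loss in it is I²r.
I = ε / (r + R) = 3.00 / (0.156 + 2.34) = 1.202 A
P_int = I² r = (1.202)² × 0.156 = 0.2254 W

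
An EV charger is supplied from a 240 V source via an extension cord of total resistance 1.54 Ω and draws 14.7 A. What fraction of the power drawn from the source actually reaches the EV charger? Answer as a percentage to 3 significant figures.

The extension cord carries the full 14.7 A.
P_line = I² R_line = (14.70)² × 1.54 = 332.8 W
P_source = V I = 240 × 14.70 = 3528 W; P_load = 3195 W
η = P_load / P_source = 3195 / 3528 = 0.9057

90.6 %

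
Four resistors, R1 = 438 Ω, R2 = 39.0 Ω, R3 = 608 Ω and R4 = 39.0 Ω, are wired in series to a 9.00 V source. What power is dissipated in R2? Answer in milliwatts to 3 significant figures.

In a series string the same current flows through every resistor — find that current, then P = I²R for the one we want.
R_total = 438 + 39.0 + 608 + 39.0 = 1124 Ω
I = V / R_total = 9.00 / 1124 = 0.008007 A
P_R2 = I² × R2 = (0.008007)² × 39.0 = 0.002500 W

2.50 mW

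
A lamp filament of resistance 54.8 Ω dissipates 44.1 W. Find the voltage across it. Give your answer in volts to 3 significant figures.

49.2 V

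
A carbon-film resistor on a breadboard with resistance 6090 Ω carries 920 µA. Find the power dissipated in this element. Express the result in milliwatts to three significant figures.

5.15 mW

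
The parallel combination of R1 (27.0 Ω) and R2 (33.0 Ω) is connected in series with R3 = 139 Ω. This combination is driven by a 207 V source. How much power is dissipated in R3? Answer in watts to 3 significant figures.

Combine R1 and R2 into their parallel equivalent first, reducing the network to two series resistors.
R_p = (27.0×33.0)/(27.0+33.0) = 14.85 Ω
R_total = R_p + 139 = 14.85 + 139 = 153.8 Ω
I = V / R_total = 207 / 153.8 = 1.345 A
R3 carries the full series current, so P = I²R.
P_R3 = (1.345)² × 139 = 251.6 W

252 W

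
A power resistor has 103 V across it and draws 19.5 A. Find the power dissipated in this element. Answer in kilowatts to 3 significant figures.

2.01 kW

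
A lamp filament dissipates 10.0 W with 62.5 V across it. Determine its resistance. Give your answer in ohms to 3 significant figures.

The two known quantities fix the third via R = V² / P.
R = (62.5)² / 10.0 = 390.6 Ω

391 Ω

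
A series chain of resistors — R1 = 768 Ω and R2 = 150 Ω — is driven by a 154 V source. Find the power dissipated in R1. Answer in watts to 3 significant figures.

21.6 W

The current is common to all series resistors; compute it, then apply P = I²R for the target.
R_total = 768 + 150 = 918.0 Ω
I = V / R_total = 154 / 918.0 = 0.1678 A
P_R1 = I² × R1 = (0.1678)² × 768 = 21.61 W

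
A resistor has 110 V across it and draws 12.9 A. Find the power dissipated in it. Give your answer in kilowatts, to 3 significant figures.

1.42 kW

V and I are known directly — P = V I, no intermediate step needed.
P = 110 V × 12.90 A = 1419 W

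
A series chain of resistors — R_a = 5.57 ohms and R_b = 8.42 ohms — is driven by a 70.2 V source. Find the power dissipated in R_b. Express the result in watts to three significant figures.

212 W

Since the resistors are in series they all carry the loop current I = V/R_total; the power in any one is I²R.
R_total = 5.57 + 8.42 = 13.99 Ω
I = V / R_total = 70.2 / 13.99 = 5.018 A
P_R_b = I² × R_b = (5.018)² × 8.42 = 212.0 W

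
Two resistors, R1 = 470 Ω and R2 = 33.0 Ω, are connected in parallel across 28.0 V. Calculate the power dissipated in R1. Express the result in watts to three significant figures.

The supply voltage appears across each parallel branch — just use P = V²/R1.
P_R1 = V² / R1 = (28.0)² / 470 Ω = 1.668 W

1.67 W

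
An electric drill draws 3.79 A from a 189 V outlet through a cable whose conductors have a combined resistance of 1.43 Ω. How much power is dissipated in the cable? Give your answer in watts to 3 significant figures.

Line loss is just I²R for the cable — we know both I and R_line directly.
The cable carries the full 3.79 A.
P_line = I² R_line = (3.790)² × 1.43 = 20.54 W

20.5 W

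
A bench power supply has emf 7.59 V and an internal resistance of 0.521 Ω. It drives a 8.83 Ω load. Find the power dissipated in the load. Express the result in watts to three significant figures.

The internal resistance and the load are in series, so the same I flows through both; get I from ε/(r+R), then I²R for the load.
I = ε / (r + R) = 7.59 / (0.521 + 8.83) = 0.8117 A
P_load = I² R = (0.8117)² × 8.83 = 5.817 W

5.82 W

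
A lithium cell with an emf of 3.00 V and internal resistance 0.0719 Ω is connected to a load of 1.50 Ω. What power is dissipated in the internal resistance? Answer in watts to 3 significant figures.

r is in series with the load, so it carries the full circuit current — the loss in it is I²r.
I = ε / (r + R) = 3.00 / (0.0719 + 1.50) = 1.909 A
P_int = I² r = (1.909)² × 0.0719 = 0.2619 W

0.262 W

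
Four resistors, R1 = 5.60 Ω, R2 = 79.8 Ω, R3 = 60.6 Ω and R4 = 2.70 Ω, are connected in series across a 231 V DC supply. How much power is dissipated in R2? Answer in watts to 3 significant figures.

Series elements share the same current, so find I first, then use P = I²R.
R_total = 5.60 + 79.8 + 60.6 + 2.70 = 148.7 Ω
I = V / R_total = 231 / 148.7 = 1.553 A
P_R2 = I² × R2 = (1.553)² × 79.8 = 192.6 W

193 W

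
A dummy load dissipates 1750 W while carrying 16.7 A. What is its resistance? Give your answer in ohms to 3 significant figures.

6.27 Ω

Inverting the appropriate power form: R = P / I².
R = 1750 / (16.70)² = 6.275 Ω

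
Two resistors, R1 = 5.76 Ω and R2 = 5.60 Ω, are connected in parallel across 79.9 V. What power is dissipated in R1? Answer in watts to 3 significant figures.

1110 W

R1 sits directly across the source, so P = V²/R with V = 79.9 V.
P_R1 = V² / R1 = (79.9)² / 5.76 Ω = 1108 W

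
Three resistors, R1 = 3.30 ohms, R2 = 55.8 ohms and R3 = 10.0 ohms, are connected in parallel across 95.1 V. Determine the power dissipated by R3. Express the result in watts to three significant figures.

Parallel branches share the same voltage; P = V²/R gives the branch power in one step.
P_R3 = V² / R3 = (95.1)² / 10.0 Ω = 904.4 W

904 W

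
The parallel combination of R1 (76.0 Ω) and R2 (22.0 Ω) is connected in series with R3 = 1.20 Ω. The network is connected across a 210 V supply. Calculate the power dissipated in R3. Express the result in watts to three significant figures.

159 W

Collapse the R1‖R2 pair into one equivalent R_p; then R_p and R3 form a series string.
R_p = (76.0×22.0)/(76.0+22.0) = 17.06 Ω
R_total = R_p + 1.20 = 17.06 + 1.20 = 18.26 Ω
I = V / R_total = 210 / 18.26 = 11.50 A
All the supply current flows through R3; use P = I²R3.
P_R3 = (11.50)² × 1.20 = 158.7 W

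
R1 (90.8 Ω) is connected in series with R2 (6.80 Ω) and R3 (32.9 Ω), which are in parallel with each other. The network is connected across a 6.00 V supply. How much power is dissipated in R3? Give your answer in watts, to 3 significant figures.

Reduce the parallel pair to R_p first; the network is then a simple series string.
R_p = (6.80×32.9)/(6.80+32.9) = 5.635 Ω
R_total = 90.8 + 5.635 = 96.44 Ω
I = V / R_total = 6.00 / 96.44 = 0.06222 A
Voltage across the parallel pair: V_p = I × R_p = 0.06222 × 5.635 = 0.3506 V
With V_p across R3, its power is V_p²/R3.
P_R3 = (0.3506)² / 32.9 = 0.003736 W

0.00374 W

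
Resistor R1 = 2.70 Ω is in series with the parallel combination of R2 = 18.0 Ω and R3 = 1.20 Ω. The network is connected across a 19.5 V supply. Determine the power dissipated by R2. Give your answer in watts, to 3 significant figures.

Reduce the parallel pair to R_p first; the network is then a simple series string.
R_p = (18.0×1.20)/(18.0+1.20) = 1.125 Ω
R_total = 2.70 + 1.125 = 3.825 Ω
I = V / R_total = 19.5 / 3.825 = 5.098 A
Voltage across the parallel pair: V_p = I × R_p = 5.098 × 1.125 = 5.735 V
With V_p across R2, its power is V_p²/R2.
P_R2 = (5.735)² / 18.0 = 1.827 W

1.83 W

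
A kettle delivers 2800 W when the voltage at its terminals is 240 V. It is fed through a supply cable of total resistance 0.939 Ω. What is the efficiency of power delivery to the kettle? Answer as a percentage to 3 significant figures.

I = P / V = 2800 / 240 = 11.67 A through the supply cable.
P_line = I² R_line = (11.67)² × 0.939 = 127.8 W
P_source = P_load + P_line = 2800 + 127.8 = 2928 W
η = P_load / P_source = 2800 / 2928 = 0.9563

95.6 %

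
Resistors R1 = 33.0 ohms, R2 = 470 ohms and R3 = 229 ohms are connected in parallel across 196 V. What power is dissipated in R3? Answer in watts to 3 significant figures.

Each parallel branch sees the full supply voltage, so P = V²/R applies directly to the target branch.
P_R3 = V² / R3 = (196)² / 229 Ω = 167.8 W

168 W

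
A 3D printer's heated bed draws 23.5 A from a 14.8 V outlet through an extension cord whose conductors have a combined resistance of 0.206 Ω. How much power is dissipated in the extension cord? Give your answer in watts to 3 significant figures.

114 W

The extension cord and load are in series, so the same current flows in both; the loss is I²R_line.
The extension cord carries the full 23.5 A.
P_line = I² R_line = (23.50)² × 0.206 = 113.8 W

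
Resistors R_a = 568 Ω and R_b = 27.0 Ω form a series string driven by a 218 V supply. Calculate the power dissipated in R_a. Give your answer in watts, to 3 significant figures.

76.2 W

Series elements share the same current, so find I first, then use P = I²R.
R_total = 568 + 27.0 = 595.0 Ω
I = V / R_total = 218 / 595.0 = 0.3664 A
P_R_a = I² × R_a = (0.3664)² × 568 = 76.25 W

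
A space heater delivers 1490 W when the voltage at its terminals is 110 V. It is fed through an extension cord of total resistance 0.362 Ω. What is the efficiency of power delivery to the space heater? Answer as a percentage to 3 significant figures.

95.7 %

I = P / V = 1490 / 110 = 13.55 A through the extension cord.
P_line = I² R_line = (13.55)² × 0.362 = 66.42 W
P_source = P_load + P_line = 1490 + 66.42 = 1556 W
η = P_load / P_source = 1490 / 1556 = 0.9573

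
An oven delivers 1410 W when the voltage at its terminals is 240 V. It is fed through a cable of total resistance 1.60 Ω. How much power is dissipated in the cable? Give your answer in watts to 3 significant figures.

55.2 W

Line loss is just I²R for the cable — we know both I and R_line directly.
I = P / V = 1410 / 240 = 5.875 A through the cable.
P_line = I² R_line = (5.875)² × 1.60 = 55.23 W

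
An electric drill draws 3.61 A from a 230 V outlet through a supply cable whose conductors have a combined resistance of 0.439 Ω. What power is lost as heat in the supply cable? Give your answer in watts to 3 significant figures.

5.72 W

Only the current and the line resistance are needed for the I²R loss.
The supply cable carries the full 3.61 A.
P_line = I² R_line = (3.610)² × 0.439 = 5.721 W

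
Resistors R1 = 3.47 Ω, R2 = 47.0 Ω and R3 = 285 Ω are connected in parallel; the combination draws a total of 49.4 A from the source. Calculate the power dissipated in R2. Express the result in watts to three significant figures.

Only the total current is stated, so first find the parallel equivalent to get the voltage across the combination.
1/R_eq = 1/3.47 + 1/47.0 + 1/285 ⇒ R_eq = 3.195 Ω
V = I_total × R_eq = 49.40 × 3.195 = 157.8 V
P_R2 = V² / R2 = (157.8)² / 47.0 = 530.1 W

530 W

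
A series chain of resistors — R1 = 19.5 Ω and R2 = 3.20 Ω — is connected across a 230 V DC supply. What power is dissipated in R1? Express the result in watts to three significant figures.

2000 W

Since the resistors are in series they all carry the loop current I = V/R_total; the power in any one is I²R.
R_total = 19.5 + 3.20 = 22.70 Ω
I = V / R_total = 230 / 22.70 = 10.13 A
P_R1 = I² × R1 = (10.13)² × 19.5 = 2002 W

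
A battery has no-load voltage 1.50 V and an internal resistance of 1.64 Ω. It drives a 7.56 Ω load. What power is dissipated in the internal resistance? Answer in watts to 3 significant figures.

0.0436 W

Internal loss is I²r, with I set by the total series resistance r+R.
I = ε / (r + R) = 1.50 / (1.64 + 7.56) = 0.1630 A
P_int = I² r = (0.1630)² × 1.64 = 0.04360 W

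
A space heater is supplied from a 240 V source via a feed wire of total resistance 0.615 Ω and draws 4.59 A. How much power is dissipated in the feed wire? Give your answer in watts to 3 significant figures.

13.0 W

Line loss is just I²R for the cable — we know both I and R_line directly.
The feed wire carries the full 4.59 A.
P_line = I² R_line = (4.590)² × 0.615 = 12.96 W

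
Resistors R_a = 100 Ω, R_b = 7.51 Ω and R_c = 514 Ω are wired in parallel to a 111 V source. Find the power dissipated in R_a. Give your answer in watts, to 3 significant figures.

Parallel branches share the same voltage; P = V²/R gives the branch power in one step.
P_R_a = V² / R_a = (111)² / 100 Ω = 123.2 W

123 W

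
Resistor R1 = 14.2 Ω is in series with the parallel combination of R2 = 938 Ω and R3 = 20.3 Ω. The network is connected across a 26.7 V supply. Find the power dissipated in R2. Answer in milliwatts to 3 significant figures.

First combine the parallel branches into one equivalent R_p, then R1 + R_p is a series pair.
R_p = (938×20.3)/(938+20.3) = 19.87 Ω
R_total = 14.2 + 19.87 = 34.07 Ω
I = V / R_total = 26.7 / 34.07 = 0.7837 A
Voltage across the parallel pair: V_p = I × R_p = 0.7837 × 19.87 = 15.57 V
R2 sees V_p directly, so P = V_p² / R2.
P_R2 = (15.57)² / 938 = 0.2585 W

259 mW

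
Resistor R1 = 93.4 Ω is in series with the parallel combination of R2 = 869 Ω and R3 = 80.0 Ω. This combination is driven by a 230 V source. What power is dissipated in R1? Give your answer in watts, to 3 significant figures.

Reduce the parallel pair to R_p first; the network is then a simple series string.
R_p = (869×80.0)/(869+80.0) = 73.26 Ω
R_total = 93.4 + 73.26 = 166.7 Ω
I = V / R_total = 230 / 166.7 = 1.380 A
The full supply current passes through R1: P = I²R.
P_R1 = (1.380)² × 93.4 = 177.9 W

178 W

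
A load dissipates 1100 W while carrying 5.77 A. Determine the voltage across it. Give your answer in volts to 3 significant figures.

191 V

Rearranging the power relation for the two known quantities gives V = P / I.
V = 1100 / 5.770 = 190.6 V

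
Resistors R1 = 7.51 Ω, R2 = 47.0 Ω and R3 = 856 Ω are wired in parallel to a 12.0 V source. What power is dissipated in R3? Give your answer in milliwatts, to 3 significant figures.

The supply voltage appears across each parallel branch — just use P = V²/R3.
P_R3 = V² / R3 = (12.0)² / 856 Ω = 0.1682 W

168 mW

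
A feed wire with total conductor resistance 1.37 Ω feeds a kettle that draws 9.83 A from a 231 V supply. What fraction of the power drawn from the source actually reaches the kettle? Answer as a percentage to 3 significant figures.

94.2 %

The feed wire carries the full 9.83 A.
P_line = I² R_line = (9.830)² × 1.37 = 132.4 W
P_source = V I = 231 × 9.830 = 2271 W; P_load = 2138 W
η = P_load / P_source = 2138 / 2271 = 0.9417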